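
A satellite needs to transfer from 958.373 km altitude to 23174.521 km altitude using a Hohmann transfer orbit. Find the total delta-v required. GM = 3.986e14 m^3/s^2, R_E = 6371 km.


r1 = 7329.3730 km = 7.329373e+06 m
r2 = 29545.5210 km = 2.9545521e+07 m
dv1 = sqrt(mu/r1)*(sqrt(2*r2/(r1+r2)) - 1) = 1960.8063 m/s
dv2 = sqrt(mu/r2)*(1 - sqrt(2*r1/(r1+r2))) = 1357.1905 m/s
total dv = |dv1| + |dv2| = 1960.8063 + 1357.1905 = 3317.9967 m/s = 3.3180 km/s

3.3180 km/s


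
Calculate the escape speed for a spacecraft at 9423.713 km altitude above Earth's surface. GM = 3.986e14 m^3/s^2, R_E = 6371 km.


r = 6371.0 + 9423.713 = 15794.7130 km = 1.5794713e+07 m
v_esc = sqrt(2*mu/r) = sqrt(2*3.986e14 / 1.5794713e+07)
v_esc = 7104.4061 m/s = 7.1044 km/s

7.1044 km/s


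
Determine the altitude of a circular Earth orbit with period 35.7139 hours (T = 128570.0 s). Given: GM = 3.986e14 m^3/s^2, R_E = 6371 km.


T = 128570.0 s
r = (mu*T^2/(4*pi^2))^(1/3) = (3.986e14 * 128570.0^2 / (4*pi^2))^(1/3)
r = 5.5057812e+07 m = 55057.8120 km
alt = r - R_E = 55057.8120 - 6371 = 48686.8120 km

48686.8120 km


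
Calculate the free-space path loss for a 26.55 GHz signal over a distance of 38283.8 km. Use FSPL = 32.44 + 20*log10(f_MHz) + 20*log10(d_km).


f = 26.55 GHz = 26550.0000 MHz
d = 38283.8 km
FSPL = 32.44 + 20*log10(26550.0000) + 20*log10(38283.8)
FSPL = 32.44 + 88.4813 + 91.6603
FSPL = 212.5816 dB

212.5816 dB


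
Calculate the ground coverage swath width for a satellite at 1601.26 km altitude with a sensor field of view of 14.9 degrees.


FOV = 14.9 deg = 0.2600541 rad
swath = 2 * alt * tan(FOV/2) = 2 * 1601.26 * tan(0.130027)
swath = 2 * 1601.26 * 0.1307648
swath = 418.7769 km

418.7769 km


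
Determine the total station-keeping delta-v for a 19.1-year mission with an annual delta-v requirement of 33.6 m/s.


dV = rate * years = 33.6 * 19.1
dV = 641.7600 m/s

641.7600 m/s


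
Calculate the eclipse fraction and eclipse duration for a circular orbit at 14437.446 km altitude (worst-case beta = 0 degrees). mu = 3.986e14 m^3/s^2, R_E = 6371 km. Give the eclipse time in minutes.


r = 20808.4460 km
T = 497.8740 min
Eclipse fraction = arcsin(R_E/r)/pi = arcsin(6371.0000/20808.4460)/pi
= arcsin(0.3061738)/pi = 0.09904885
Eclipse duration = 0.09904885 * 497.8740 = 49.3138 min

49.3138 minutes


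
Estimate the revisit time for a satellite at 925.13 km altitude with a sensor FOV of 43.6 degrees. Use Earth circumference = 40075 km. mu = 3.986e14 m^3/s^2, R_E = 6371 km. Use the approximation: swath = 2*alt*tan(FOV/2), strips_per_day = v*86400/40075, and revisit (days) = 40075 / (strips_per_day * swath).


swath = 2*925.13*tan(0.3804818) = 740.0512 km
v = sqrt(mu/r) = 7391.3261 m/s = 7.3913 km/s
strips/day = v*86400/40075 = 7.3913*86400/40075 = 15.9354
coverage/day = strips * swath = 15.9354 * 740.0512 = 11793.0013 km
revisit = 40075 / 11793.0013 = 3.3982 days

3.3982 days


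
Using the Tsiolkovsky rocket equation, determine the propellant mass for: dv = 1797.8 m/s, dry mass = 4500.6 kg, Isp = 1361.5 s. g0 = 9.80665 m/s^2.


ve = Isp * g0 = 1361.5 * 9.80665 = 13351.753975 m/s
mass ratio = exp(dv/ve) = exp(1797.8/13351.753975) = 1.14413509
m_prop = m_dry * (mr - 1) = 4500.6 * (1.14413509 - 1)
m_prop = 648.6944 kg

648.6944 kg


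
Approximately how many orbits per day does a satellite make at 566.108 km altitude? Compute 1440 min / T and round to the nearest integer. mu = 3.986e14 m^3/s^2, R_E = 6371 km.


r = 6.937108e+06 m
T = 2*pi*sqrt(r^3/mu) = 5750.1464 s = 95.8358 min
revs/day = 1440 / 95.8358 = 15.0257
Rounded: 15 revolutions per day

15 revolutions per day


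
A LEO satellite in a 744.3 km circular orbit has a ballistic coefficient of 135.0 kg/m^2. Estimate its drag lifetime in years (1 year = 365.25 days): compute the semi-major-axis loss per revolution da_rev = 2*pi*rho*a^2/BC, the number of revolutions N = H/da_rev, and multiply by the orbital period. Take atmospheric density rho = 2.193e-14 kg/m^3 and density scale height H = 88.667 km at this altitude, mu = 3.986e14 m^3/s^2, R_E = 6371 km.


a = R_E + alt = 7115.3000 km = 7.1153e+06 m
da_rev = 2*pi*rho*a^2/BC = 2*pi*2.193e-14*(7.1153e+06)^2/135.0 = 0.0516738908 m per revolution
N = H/da_rev = 88667.0000 m / 0.0516738908 m = 1.7158956e+06 revolutions
P = 2*pi*sqrt(a^3/mu) = 5973.1173 s
lifetime = N*P = 1.7158956e+06 * 5973.1173 = 1.0249246e+10 s = 118625.5267 days
years = 118625.5267 / 365.25 = 324.7790 years

324.7790 years


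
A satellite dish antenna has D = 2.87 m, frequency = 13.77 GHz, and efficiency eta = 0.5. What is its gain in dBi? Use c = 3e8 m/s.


lambda = c/f = 3e8 / 1.377e+10 = 0.02178649 m
G = eta*(pi*D/lambda)^2 = 0.5*(pi*2.87/0.02178649)^2
G = 85636.5010 (linear)
G = 10*log10(85636.5010) = 49.3266 dBi

49.3266 dBi


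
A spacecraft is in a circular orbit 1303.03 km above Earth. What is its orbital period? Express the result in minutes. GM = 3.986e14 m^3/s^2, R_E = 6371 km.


r = 7674.0300 km = 7.67403e+06 m
T = 2*pi*sqrt(r^3/mu) = 2*pi*sqrt(4.5192928e+20 / 3.986e14)
T = 6690.3134 s = 111.5052 min

111.5052 minutes


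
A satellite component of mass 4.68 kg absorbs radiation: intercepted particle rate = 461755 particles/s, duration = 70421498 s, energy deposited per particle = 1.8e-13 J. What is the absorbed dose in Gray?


Total energy deposited = rate * time * E_per
  = 461755 * 70421498 * 1.8e-13 = 5.8531 J
Dose = E_total / mass = 5.8531 / 4.68
Dose = 1.2507 Gy

1.2507 Gy


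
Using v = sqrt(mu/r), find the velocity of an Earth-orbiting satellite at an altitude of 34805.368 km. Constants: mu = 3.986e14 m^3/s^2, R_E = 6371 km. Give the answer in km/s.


r = R_E + alt = 6371.0 + 34805.368 = 41176.3680 km = 4.1176368e+07 m
v = sqrt(mu/r) = sqrt(3.986e14 / 4.1176368e+07) = 3111.3196 m/s = 3.1113 km/s

3.1113 km/s


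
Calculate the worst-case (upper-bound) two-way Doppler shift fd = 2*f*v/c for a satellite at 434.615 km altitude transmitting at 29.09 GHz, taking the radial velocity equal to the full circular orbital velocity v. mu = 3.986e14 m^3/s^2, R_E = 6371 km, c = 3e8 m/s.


r = 6.805615e+06 m
v = sqrt(mu/r) = 7653.0572 m/s (worst-case radial velocity)
f = 29.09 GHz = 2.909e+10 Hz
fd = 2*f*v/c = 2*2.909e+10*7653.0572/3.0e+08
fd = 1.4841829e+06 Hz

1.4842e+06 Hz


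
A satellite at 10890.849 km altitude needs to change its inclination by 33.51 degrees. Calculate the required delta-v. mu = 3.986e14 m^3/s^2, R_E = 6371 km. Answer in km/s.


r = 17261.8490 km = 1.7261849e+07 m
V = sqrt(mu/r) = 4805.3496 m/s
di = 33.51 deg = 0.5848598 rad
dV = 2*V*sin(di/2) = 2*4805.3496*sin(0.2924299)
dV = 2770.5707 m/s = 2.7706 km/s

2.7706 km/s


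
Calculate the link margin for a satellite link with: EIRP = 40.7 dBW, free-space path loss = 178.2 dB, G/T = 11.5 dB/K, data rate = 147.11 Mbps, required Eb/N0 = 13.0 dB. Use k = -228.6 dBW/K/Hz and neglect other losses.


C/N0 = EIRP - FSPL + G/T - k = 40.7 - 178.2 + 11.5 - (-228.6)
C/N0 = 102.6000 dB-Hz
R_b = 147.11 Mbps = 1.4711e+08 bps -> 10*log10(R_b) = 81.6764 dB-Hz
Eb/N0 = C/N0 - 10*log10(R_b) = 102.6000 - 81.6764 = 20.9236 dB
Margin = Eb/N0 - Eb/N0_req = 20.9236 - 13.0 = 7.9236 dB (link closes)

7.9236 dB


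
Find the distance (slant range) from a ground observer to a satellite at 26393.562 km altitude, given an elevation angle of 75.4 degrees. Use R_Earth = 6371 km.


h = 26393.562 km, el = 75.4 deg
d = -R_E*sin(el) + sqrt((R_E*sin(el))^2 + 2*R_E*h + h^2)
d = -6371.0000*sin(1.3160) + sqrt((6371.0000*0.9677092)^2 + 2*6371.0000*26393.562 + 26393.562^2)
d = 26559.9063 km

26559.9063 km


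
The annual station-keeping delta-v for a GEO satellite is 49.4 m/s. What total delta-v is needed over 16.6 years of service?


dV = rate * years = 49.4 * 16.6
dV = 820.0400 m/s

820.0400 m/s


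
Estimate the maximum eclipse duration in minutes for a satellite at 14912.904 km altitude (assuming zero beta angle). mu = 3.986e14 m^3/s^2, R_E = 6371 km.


r = 21283.9040 km
T = 515.0352 min
Eclipse fraction = arcsin(R_E/r)/pi = arcsin(6371.0000/21283.9040)/pi
= arcsin(0.2993342)/pi = 0.09676454
Eclipse duration = 0.09676454 * 515.0352 = 49.8371 min

49.8371 minutes


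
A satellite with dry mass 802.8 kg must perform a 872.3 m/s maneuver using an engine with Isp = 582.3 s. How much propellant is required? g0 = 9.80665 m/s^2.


ve = Isp * g0 = 582.3 * 9.80665 = 5710.412295 m/s
mass ratio = exp(dv/ve) = exp(872.3/5710.412295) = 1.16504073
m_prop = m_dry * (mr - 1) = 802.8 * (1.16504073 - 1)
m_prop = 132.4947 kg

132.4947 kg


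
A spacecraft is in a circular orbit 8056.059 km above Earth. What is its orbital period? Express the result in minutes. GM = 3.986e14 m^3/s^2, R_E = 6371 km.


r = 14427.0590 km = 1.4427059e+07 m
T = 2*pi*sqrt(r^3/mu) = 2*pi*sqrt(3.0028485e+21 / 3.986e14)
T = 17245.5851 s = 287.4264 min

287.4264 minutes


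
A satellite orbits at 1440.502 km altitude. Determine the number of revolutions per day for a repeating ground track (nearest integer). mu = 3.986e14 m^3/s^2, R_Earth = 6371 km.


r = 7.811502e+06 m
T = 2*pi*sqrt(r^3/mu) = 6870.8908 s = 114.5148 min
revs/day = 1440 / 114.5148 = 12.5748
Rounded: 13 revolutions per day

13 revolutions per day


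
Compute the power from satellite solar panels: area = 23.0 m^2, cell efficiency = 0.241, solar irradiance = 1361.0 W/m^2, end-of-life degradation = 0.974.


P = area * eta * S * degradation
P = 23.0 * 0.241 * 1361.0 * 0.974
P = 7347.8784 W

7347.8784 W


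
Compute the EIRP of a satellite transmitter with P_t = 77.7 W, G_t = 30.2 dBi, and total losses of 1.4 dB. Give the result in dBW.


Pt = 77.7 W = 18.9042 dBW
EIRP = Pt_dBW + Gt - losses = 18.9042 + 30.2 - 1.4 = 47.7042 dBW

47.7042 dBW


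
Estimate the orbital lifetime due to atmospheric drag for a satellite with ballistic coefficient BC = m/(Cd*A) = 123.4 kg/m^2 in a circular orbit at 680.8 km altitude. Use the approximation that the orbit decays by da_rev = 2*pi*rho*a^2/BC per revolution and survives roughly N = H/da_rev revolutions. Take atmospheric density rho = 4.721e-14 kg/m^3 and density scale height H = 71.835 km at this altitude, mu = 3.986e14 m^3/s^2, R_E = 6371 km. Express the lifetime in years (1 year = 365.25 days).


a = R_E + alt = 7051.8000 km = 7.0518e+06 m
da_rev = 2*pi*rho*a^2/BC = 2*pi*4.721e-14*(7.0518e+06)^2/123.4 = 0.11953599 m per revolution
N = H/da_rev = 71835.0000 m / 0.11953599 m = 600948.7192 revolutions
P = 2*pi*sqrt(a^3/mu) = 5893.3360 s
lifetime = N*P = 600948.7192 * 5893.3360 = 3.5415927e+09 s = 40990.6564 days
years = 40990.6564 / 365.25 = 112.2263 years

112.2263 years


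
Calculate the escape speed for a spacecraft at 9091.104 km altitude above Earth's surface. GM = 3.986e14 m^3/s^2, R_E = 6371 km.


r = 6371.0 + 9091.104 = 15462.1040 km = 1.5462104e+07 m
v_esc = sqrt(2*mu/r) = sqrt(2*3.986e14 / 1.5462104e+07)
v_esc = 7180.4118 m/s = 7.1804 km/s

7.1804 km/s


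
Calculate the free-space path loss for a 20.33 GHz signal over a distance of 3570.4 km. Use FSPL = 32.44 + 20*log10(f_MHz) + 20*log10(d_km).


f = 20.33 GHz = 20330.0000 MHz
d = 3570.4 km
FSPL = 32.44 + 20*log10(20330.0000) + 20*log10(3570.4)
FSPL = 32.44 + 86.1627 + 71.0543
FSPL = 189.6571 dB

189.6571 dB


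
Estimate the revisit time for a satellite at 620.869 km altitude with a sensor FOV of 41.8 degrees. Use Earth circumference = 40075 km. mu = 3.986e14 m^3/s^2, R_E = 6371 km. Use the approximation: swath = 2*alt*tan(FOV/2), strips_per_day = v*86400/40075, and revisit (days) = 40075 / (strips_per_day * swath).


swath = 2*620.869*tan(0.3647738) = 474.1736 km
v = sqrt(mu/r) = 7550.4356 m/s = 7.5504 km/s
strips/day = v*86400/40075 = 7.5504*86400/40075 = 16.2784
coverage/day = strips * swath = 16.2784 * 474.1736 = 7718.7970 km
revisit = 40075 / 7718.7970 = 5.1919 days

5.1919 days


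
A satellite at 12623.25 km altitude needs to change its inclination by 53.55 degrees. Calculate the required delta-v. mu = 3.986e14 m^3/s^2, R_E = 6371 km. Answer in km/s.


r = 18994.2500 km = 1.899425e+07 m
V = sqrt(mu/r) = 4580.9713 m/s
di = 53.55 deg = 0.9346238 rad
dV = 2*V*sin(di/2) = 2*4580.9713*sin(0.4673119)
dV = 4127.3455 m/s = 4.1273 km/s

4.1273 km/s


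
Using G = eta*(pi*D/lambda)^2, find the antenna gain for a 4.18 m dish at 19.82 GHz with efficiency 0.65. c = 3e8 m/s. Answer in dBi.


lambda = c/f = 3e8 / 1.982e+10 = 0.01513623 m
G = eta*(pi*D/lambda)^2 = 0.65*(pi*4.18/0.01513623)^2
G = 489249.5743 (linear)
G = 10*log10(489249.5743) = 56.8953 dBi

56.8953 dBi


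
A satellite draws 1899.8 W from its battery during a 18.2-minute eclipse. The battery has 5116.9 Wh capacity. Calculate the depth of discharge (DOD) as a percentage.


E_used = P * t / 60 = 1899.8 * 18.2 / 60 = 576.2727 Wh
DOD = E_used / E_total * 100 = 576.2727 / 5116.9 * 100
DOD = 11.2621 %

11.2621 %


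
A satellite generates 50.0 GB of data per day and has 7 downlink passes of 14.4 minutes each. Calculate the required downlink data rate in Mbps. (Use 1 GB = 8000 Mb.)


total contact time = 7 * 14.4 * 60 = 6048.0000 s
data = 50.0 GB = 400000.0000 Mb
rate = 400000.0000 / 6048.0000 = 66.1376 Mbps

66.1376 Mbps


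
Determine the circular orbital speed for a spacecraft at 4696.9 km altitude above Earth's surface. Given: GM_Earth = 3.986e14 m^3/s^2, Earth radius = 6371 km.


r = R_E + alt = 6371.0 + 4696.9 = 11067.9000 km = 1.10679e+07 m
v = sqrt(mu/r) = sqrt(3.986e14 / 1.10679e+07) = 6001.1714 m/s = 6.0012 km/s

6.0012 km/s


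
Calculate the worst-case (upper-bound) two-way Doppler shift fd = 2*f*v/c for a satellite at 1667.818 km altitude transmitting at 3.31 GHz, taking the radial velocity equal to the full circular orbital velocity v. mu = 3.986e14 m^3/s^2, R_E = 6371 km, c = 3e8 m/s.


r = 8.038818e+06 m
v = sqrt(mu/r) = 7041.6194 m/s (worst-case radial velocity)
f = 3.31 GHz = 3.31e+09 Hz
fd = 2*f*v/c = 2*3.31e+09*7041.6194/3.0e+08
fd = 155385.0686 Hz

155385.0686 Hz


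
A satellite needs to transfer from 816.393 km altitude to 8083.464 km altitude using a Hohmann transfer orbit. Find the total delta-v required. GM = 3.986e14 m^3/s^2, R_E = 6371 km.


r1 = 7187.3930 km = 7.187393e+06 m
r2 = 14454.4640 km = 1.4454464e+07 m
dv1 = sqrt(mu/r1)*(sqrt(2*r2/(r1+r2)) - 1) = 1159.9702 m/s
dv2 = sqrt(mu/r2)*(1 - sqrt(2*r1/(r1+r2))) = 971.5335 m/s
total dv = |dv1| + |dv2| = 1159.9702 + 971.5335 = 2131.5037 m/s = 2.1315 km/s

2.1315 km/s


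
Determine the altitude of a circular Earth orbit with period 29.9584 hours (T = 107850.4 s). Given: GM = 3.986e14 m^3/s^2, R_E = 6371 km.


T = 107850.4 s
r = (mu*T^2/(4*pi^2))^(1/3) = (3.986e14 * 107850.4^2 / (4*pi^2))^(1/3)
r = 4.8971156e+07 m = 48971.1564 km
alt = r - R_E = 48971.1564 - 6371 = 42600.1564 km

42600.1564 km


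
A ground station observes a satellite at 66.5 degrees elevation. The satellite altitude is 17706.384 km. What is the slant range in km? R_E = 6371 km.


h = 17706.384 km, el = 66.5 deg
d = -R_E*sin(el) + sqrt((R_E*sin(el))^2 + 2*R_E*h + h^2)
d = -6371.0000*sin(1.1606) + sqrt((6371.0000*0.9170601)^2 + 2*6371.0000*17706.384 + 17706.384^2)
d = 18100.3974 km

18100.3974 km


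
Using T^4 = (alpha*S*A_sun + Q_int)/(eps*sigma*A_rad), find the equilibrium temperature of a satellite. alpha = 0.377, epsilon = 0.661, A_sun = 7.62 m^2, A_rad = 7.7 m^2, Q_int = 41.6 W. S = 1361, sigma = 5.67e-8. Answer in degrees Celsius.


Numerator = alpha*S*A_sun + Q_int = 0.377*1361*7.62 + 41.6 = 3951.3991 W
Denominator = eps*sigma*A_rad = 0.661*5.67e-8*7.7 = 2.8858599e-07 W/K^4
T^4 = 1.3692276e+10 K^4
T = 342.0731 K = 68.9231 C

68.9231 degrees Celsius


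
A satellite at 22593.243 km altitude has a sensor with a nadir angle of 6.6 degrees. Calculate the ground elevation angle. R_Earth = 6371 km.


r = R_E + alt = 28964.2430 km
Law of sines in the satellite / Earth-center / ground-point triangle:
  sin(nadir)/R_E = sin(90 + el)/r  =>  cos(el) = (r/R_E)*sin(nadir)
cos(el) = (28964.2430 / 6371.0000) * sin(6.6 deg) = 0.5225345
el = arccos(0.5225345) = 58.4976 deg
(Earth-central angle = 90 - nadir - el = 24.9024 deg)

58.4976 degrees


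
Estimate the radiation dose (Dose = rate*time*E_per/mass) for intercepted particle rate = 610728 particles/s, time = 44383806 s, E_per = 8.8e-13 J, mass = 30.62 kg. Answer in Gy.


Total energy deposited = rate * time * E_per
  = 610728 * 44383806 * 8.8e-13 = 23.8537 J
Dose = E_total / mass = 23.8537 / 30.62
Dose = 0.7790222 Gy

0.7790 Gy


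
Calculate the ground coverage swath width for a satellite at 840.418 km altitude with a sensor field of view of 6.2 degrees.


FOV = 6.2 deg = 0.1082104 rad
swath = 2 * alt * tan(FOV/2) = 2 * 840.418 * tan(0.05410521)
swath = 2 * 840.418 * 0.05415806
swath = 91.0308 km

91.0308 km


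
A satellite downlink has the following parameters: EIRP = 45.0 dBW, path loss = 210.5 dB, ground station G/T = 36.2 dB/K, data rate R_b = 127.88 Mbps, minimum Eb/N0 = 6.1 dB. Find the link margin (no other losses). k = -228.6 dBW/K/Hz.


C/N0 = EIRP - FSPL + G/T - k = 45.0 - 210.5 + 36.2 - (-228.6)
C/N0 = 99.3000 dB-Hz
R_b = 127.88 Mbps = 1.2788e+08 bps -> 10*log10(R_b) = 81.0680 dB-Hz
Eb/N0 = C/N0 - 10*log10(R_b) = 99.3000 - 81.0680 = 18.2320 dB
Margin = Eb/N0 - Eb/N0_req = 18.2320 - 6.1 = 12.1320 dB (link closes)

12.1320 dB


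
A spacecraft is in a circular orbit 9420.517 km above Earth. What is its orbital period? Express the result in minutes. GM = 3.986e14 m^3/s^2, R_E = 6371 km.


r = 15791.5170 km = 1.5791517e+07 m
T = 2*pi*sqrt(r^3/mu) = 2*pi*sqrt(3.9379623e+21 / 3.986e14)
T = 19749.0859 s = 329.1514 min

329.1514 minutes


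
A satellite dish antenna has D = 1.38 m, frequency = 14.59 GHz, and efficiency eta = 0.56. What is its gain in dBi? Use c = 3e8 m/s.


lambda = c/f = 3e8 / 1.459e+10 = 0.02056203 m
G = eta*(pi*D/lambda)^2 = 0.56*(pi*1.38/0.02056203)^2
G = 24895.1083 (linear)
G = 10*log10(24895.1083) = 43.9611 dBi

43.9611 dBi


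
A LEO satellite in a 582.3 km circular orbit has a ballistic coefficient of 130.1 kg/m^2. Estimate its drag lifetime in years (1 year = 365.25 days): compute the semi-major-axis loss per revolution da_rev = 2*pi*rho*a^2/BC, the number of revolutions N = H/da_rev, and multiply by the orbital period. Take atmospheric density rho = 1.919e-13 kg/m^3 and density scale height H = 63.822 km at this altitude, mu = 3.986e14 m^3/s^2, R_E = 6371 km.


a = R_E + alt = 6953.3000 km = 6.9533e+06 m
da_rev = 2*pi*rho*a^2/BC = 2*pi*1.919e-13*(6.9533e+06)^2/130.1 = 0.448084046 m per revolution
N = H/da_rev = 63822.0000 m / 0.448084046 m = 142433.1005 revolutions
P = 2*pi*sqrt(a^3/mu) = 5770.2904 s
lifetime = N*P = 142433.1005 * 5770.2904 = 8.2188036e+08 s = 9512.5041 days
years = 9512.5041 / 365.25 = 26.0438 years

26.0438 years


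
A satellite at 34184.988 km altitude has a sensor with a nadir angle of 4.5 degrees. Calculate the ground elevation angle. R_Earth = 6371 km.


r = R_E + alt = 40555.9880 km
Law of sines in the satellite / Earth-center / ground-point triangle:
  sin(nadir)/R_E = sin(90 + el)/r  =>  cos(el) = (r/R_E)*sin(nadir)
cos(el) = (40555.9880 / 6371.0000) * sin(4.5 deg) = 0.4994485
el = arccos(0.4994485) = 60.0365 deg
(Earth-central angle = 90 - nadir - el = 25.4635 deg)

60.0365 degrees


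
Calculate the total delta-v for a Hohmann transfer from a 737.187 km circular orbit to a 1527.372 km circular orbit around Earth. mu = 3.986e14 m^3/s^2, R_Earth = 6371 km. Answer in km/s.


r1 = 7108.1870 km = 7.108187e+06 m
r2 = 7898.3720 km = 7.898372e+06 m
dv1 = sqrt(mu/r1)*(sqrt(2*r2/(r1+r2)) - 1) = 194.6254 m/s
dv2 = sqrt(mu/r2)*(1 - sqrt(2*r1/(r1+r2))) = 189.5618 m/s
total dv = |dv1| + |dv2| = 194.6254 + 189.5618 = 384.1872 m/s = 0.3841872 km/s

0.3842 km/s


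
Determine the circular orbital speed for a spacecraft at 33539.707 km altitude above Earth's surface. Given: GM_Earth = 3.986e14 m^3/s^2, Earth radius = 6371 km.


r = R_E + alt = 6371.0 + 33539.707 = 39910.7070 km = 3.9910707e+07 m
v = sqrt(mu/r) = sqrt(3.986e14 / 3.9910707e+07) = 3160.2682 m/s = 3.1603 km/s

3.1603 km/s


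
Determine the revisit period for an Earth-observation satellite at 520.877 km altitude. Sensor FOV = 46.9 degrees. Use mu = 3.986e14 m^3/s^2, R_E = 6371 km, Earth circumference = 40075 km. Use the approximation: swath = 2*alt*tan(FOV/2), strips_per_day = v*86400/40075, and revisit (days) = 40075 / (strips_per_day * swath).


swath = 2*520.877*tan(0.4092797) = 451.8870 km
v = sqrt(mu/r) = 7605.0117 m/s = 7.6050 km/s
strips/day = v*86400/40075 = 7.6050*86400/40075 = 16.3961
coverage/day = strips * swath = 16.3961 * 451.8870 = 7409.1760 km
revisit = 40075 / 7409.1760 = 5.4088 days

5.4088 days


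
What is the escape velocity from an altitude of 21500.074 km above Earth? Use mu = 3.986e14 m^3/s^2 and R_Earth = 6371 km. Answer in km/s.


r = 6371.0 + 21500.074 = 27871.0740 km = 2.7871074e+07 m
v_esc = sqrt(2*mu/r) = sqrt(2*3.986e14 / 2.7871074e+07)
v_esc = 5348.1896 m/s = 5.3482 km/s

5.3482 km/s


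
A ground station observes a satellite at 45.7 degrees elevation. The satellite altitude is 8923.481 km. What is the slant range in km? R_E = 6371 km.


h = 8923.481 km, el = 45.7 deg
d = -R_E*sin(el) + sqrt((R_E*sin(el))^2 + 2*R_E*h + h^2)
d = -6371.0000*sin(0.7976155) + sqrt((6371.0000*0.7156927)^2 + 2*6371.0000*8923.481 + 8923.481^2)
d = 10073.2357 km

10073.2357 km


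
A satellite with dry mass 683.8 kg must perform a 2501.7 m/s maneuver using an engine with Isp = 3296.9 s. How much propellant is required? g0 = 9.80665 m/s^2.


ve = Isp * g0 = 3296.9 * 9.80665 = 32331.544385 m/s
mass ratio = exp(dv/ve) = exp(2501.7/32331.544385) = 1.08044873
m_prop = m_dry * (mr - 1) = 683.8 * (1.08044873 - 1)
m_prop = 55.0108 kg

55.0108 kg


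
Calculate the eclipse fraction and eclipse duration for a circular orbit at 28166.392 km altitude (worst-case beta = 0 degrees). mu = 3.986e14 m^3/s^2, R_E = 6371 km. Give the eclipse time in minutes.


r = 34537.3920 km
T = 1064.6192 min
Eclipse fraction = arcsin(R_E/r)/pi = arcsin(6371.0000/34537.3920)/pi
= arcsin(0.1844667)/pi = 0.0590558
Eclipse duration = 0.0590558 * 1064.6192 = 62.8719 min

62.8719 minutes


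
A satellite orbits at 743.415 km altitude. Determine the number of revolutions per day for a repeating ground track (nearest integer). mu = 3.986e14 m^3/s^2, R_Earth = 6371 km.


r = 7.114415e+06 m
T = 2*pi*sqrt(r^3/mu) = 5972.0030 s = 99.5334 min
revs/day = 1440 / 99.5334 = 14.4675
Rounded: 14 revolutions per day

14 revolutions per day


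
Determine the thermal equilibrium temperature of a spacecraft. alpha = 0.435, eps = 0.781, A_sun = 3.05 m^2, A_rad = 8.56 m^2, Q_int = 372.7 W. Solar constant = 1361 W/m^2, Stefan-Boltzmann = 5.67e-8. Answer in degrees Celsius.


Numerator = alpha*S*A_sun + Q_int = 0.435*1361*3.05 + 372.7 = 2178.4067 W
Denominator = eps*sigma*A_rad = 0.781*5.67e-8*8.56 = 3.7905991e-07 W/K^4
T^4 = 5.7468666e+09 K^4
T = 275.3327 K = 2.1827 C

2.1827 degrees Celsius


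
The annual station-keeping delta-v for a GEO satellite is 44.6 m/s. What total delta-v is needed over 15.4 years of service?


dV = rate * years = 44.6 * 15.4
dV = 686.8400 m/s

686.8400 m/s


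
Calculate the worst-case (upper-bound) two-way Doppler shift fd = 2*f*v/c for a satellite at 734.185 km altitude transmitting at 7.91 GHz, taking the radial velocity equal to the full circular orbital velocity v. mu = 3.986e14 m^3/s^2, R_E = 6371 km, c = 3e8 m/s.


r = 7.105185e+06 m
v = sqrt(mu/r) = 7489.9851 m/s (worst-case radial velocity)
f = 7.91 GHz = 7.91e+09 Hz
fd = 2*f*v/c = 2*7.91e+09*7489.9851/3.0e+08
fd = 394971.8794 Hz

394971.8794 Hz


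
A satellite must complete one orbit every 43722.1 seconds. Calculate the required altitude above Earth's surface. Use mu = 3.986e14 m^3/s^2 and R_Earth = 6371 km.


T = 43722.1 s
r = (mu*T^2/(4*pi^2))^(1/3) = (3.986e14 * 43722.1^2 / (4*pi^2))^(1/3)
r = 2.6824185e+07 m = 26824.1845 km
alt = r - R_E = 26824.1845 - 6371 = 20453.1845 km

20453.1845 km


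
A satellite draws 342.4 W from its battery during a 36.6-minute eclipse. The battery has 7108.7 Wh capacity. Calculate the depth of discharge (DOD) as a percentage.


E_used = P * t / 60 = 342.4 * 36.6 / 60 = 208.8640 Wh
DOD = E_used / E_total * 100 = 208.8640 / 7108.7 * 100
DOD = 2.9381 %

2.9381 %


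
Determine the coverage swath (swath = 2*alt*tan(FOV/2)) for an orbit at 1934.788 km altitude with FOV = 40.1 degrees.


FOV = 40.1 deg = 0.699877 rad
swath = 2 * alt * tan(FOV/2) = 2 * 1934.788 * tan(0.3499385)
swath = 2 * 1934.788 * 0.3649588
swath = 1412.2359 km

1412.2359 km


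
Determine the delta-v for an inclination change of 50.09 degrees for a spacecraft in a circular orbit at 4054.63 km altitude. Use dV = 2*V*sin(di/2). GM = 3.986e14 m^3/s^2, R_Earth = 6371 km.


r = 10425.6300 km = 1.042563e+07 m
V = sqrt(mu/r) = 6183.2598 m/s
di = 50.09 deg = 0.8742354 rad
dV = 2*V*sin(di/2) = 2*6183.2598*sin(0.4371177)
dV = 5235.1180 m/s = 5.2351 km/s

5.2351 km/s


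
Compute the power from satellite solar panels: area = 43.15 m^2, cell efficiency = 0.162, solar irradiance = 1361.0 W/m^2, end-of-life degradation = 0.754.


P = area * eta * S * degradation
P = 43.15 * 0.162 * 1361.0 * 0.754
P = 7173.4039 W

7173.4039 W


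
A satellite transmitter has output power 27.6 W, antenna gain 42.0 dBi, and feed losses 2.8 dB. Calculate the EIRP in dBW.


Pt = 27.6 W = 14.4091 dBW
EIRP = Pt_dBW + Gt - losses = 14.4091 + 42.0 - 2.8 = 53.6091 dBW

53.6091 dBW


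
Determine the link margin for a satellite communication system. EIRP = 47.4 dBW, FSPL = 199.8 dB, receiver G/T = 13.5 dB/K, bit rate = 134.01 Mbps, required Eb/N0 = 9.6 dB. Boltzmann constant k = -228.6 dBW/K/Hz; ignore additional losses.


C/N0 = EIRP - FSPL + G/T - k = 47.4 - 199.8 + 13.5 - (-228.6)
C/N0 = 89.7000 dB-Hz
R_b = 134.01 Mbps = 1.3401e+08 bps -> 10*log10(R_b) = 81.2714 dB-Hz
Eb/N0 = C/N0 - 10*log10(R_b) = 89.7000 - 81.2714 = 8.4286 dB
Margin = Eb/N0 - Eb/N0_req = 8.4286 - 9.6 = -1.1714 dB (negative margin: link does not close)

-1.1714 dB


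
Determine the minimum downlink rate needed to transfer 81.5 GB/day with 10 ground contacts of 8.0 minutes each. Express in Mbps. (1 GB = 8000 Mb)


total contact time = 10 * 8.0 * 60 = 4800.0000 s
data = 81.5 GB = 652000.0000 Mb
rate = 652000.0000 / 4800.0000 = 135.8333 Mbps

135.8333 Mbps


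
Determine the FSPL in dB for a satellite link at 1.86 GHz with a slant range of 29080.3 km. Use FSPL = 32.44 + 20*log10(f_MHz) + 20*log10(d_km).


f = 1.86 GHz = 1860.0000 MHz
d = 29080.3 km
FSPL = 32.44 + 20*log10(1860.0000) + 20*log10(29080.3)
FSPL = 32.44 + 65.3903 + 89.2720
FSPL = 187.1022 dB

187.1022 dB


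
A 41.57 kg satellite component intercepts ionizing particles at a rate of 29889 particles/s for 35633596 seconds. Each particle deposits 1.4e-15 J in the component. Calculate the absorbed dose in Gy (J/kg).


Total energy deposited = rate * time * E_per
  = 29889 * 35633596 * 1.4e-15 = 0.001491074 J
Dose = E_total / mass = 0.001491074 / 41.57
Dose = 3.5868982e-05 Gy

3.5869e-05 Gy


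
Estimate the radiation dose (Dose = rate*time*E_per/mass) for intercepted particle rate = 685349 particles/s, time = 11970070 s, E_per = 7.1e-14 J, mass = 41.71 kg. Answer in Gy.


Total energy deposited = rate * time * E_per
  = 685349 * 11970070 * 7.1e-14 = 0.582461 J
Dose = E_total / mass = 0.582461 / 41.71
Dose = 0.01396454 Gy

0.0140 Gy


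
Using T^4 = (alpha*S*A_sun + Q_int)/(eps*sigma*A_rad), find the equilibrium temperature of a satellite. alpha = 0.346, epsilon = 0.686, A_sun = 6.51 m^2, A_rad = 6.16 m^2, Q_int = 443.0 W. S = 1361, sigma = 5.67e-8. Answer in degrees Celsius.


Numerator = alpha*S*A_sun + Q_int = 0.346*1361*6.51 + 443.0 = 3508.5981 W
Denominator = eps*sigma*A_rad = 0.686*5.67e-8*6.16 = 2.3960059e-07 W/K^4
T^4 = 1.4643528e+10 K^4
T = 347.8656 K = 74.7156 C

74.7156 degrees Celsius


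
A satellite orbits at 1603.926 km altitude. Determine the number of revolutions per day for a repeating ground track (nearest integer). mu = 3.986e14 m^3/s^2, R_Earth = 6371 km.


r = 7.974926e+06 m
T = 2*pi*sqrt(r^3/mu) = 7087.6329 s = 118.1272 min
revs/day = 1440 / 118.1272 = 12.1902
Rounded: 12 revolutions per day

12 revolutions per day


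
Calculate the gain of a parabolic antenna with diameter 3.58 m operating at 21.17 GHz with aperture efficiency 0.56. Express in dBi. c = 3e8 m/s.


lambda = c/f = 3e8 / 2.117e+10 = 0.014171 m
G = eta*(pi*D/lambda)^2 = 0.56*(pi*3.58/0.014171)^2
G = 352738.6369 (linear)
G = 10*log10(352738.6369) = 55.4745 dBi

55.4745 dBi


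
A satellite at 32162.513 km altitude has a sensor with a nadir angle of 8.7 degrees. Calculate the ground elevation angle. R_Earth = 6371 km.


r = R_E + alt = 38533.5130 km
Law of sines in the satellite / Earth-center / ground-point triangle:
  sin(nadir)/R_E = sin(90 + el)/r  =>  cos(el) = (r/R_E)*sin(nadir)
cos(el) = (38533.5130 / 6371.0000) * sin(8.7 deg) = 0.9148659
el = arccos(0.9148659) = 23.8133 deg
(Earth-central angle = 90 - nadir - el = 57.4867 deg)

23.8133 degrees


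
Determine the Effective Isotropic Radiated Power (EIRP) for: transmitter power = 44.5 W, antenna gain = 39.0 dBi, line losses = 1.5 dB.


Pt = 44.5 W = 16.4836 dBW
EIRP = Pt_dBW + Gt - losses = 16.4836 + 39.0 - 1.5 = 53.9836 dBW

53.9836 dBW


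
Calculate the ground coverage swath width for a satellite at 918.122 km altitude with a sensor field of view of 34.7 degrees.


FOV = 34.7 deg = 0.6056293 rad
swath = 2 * alt * tan(FOV/2) = 2 * 918.122 * tan(0.3028146)
swath = 2 * 918.122 * 0.3124229
swath = 573.6847 km

573.6847 km


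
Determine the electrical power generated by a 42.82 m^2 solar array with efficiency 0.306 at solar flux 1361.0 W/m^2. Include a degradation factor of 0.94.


P = area * eta * S * degradation
P = 42.82 * 0.306 * 1361.0 * 0.94
P = 16763.0897 W

16763.0897 W


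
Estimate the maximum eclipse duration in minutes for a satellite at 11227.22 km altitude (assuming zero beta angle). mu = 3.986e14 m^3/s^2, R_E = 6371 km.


r = 17598.2200 km
T = 387.2247 min
Eclipse fraction = arcsin(R_E/r)/pi = arcsin(6371.0000/17598.2200)/pi
= arcsin(0.3620253)/pi = 0.1179146
Eclipse duration = 0.1179146 * 387.2247 = 45.6594 min

45.6594 minutes


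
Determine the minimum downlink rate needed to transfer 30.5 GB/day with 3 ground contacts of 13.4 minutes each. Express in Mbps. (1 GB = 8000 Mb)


total contact time = 3 * 13.4 * 60 = 2412.0000 s
data = 30.5 GB = 244000.0000 Mb
rate = 244000.0000 / 2412.0000 = 101.1609 Mbps

101.1609 Mbps


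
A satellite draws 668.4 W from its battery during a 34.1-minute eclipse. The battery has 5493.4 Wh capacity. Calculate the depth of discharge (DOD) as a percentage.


E_used = P * t / 60 = 668.4 * 34.1 / 60 = 379.8740 Wh
DOD = E_used / E_total * 100 = 379.8740 / 5493.4 * 100
DOD = 6.9151 %

6.9151 %


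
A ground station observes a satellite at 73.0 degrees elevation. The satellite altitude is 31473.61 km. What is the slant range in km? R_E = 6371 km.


h = 31473.61 km, el = 73.0 deg
d = -R_E*sin(el) + sqrt((R_E*sin(el))^2 + 2*R_E*h + h^2)
d = -6371.0000*sin(1.2741) + sqrt((6371.0000*0.9563048)^2 + 2*6371.0000*31473.61 + 31473.61^2)
d = 31706.1238 km

31706.1238 km


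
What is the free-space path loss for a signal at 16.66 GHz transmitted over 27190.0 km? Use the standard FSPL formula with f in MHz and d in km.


f = 16.66 GHz = 16660.0000 MHz
d = 27190.0 km
FSPL = 32.44 + 20*log10(16660.0000) + 20*log10(27190.0)
FSPL = 32.44 + 84.4335 + 88.6882
FSPL = 205.5617 dB

205.5617 dB


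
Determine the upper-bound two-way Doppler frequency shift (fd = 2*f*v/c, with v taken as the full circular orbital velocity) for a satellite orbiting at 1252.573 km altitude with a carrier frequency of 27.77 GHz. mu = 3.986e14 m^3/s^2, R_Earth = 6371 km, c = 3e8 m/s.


r = 7.623573e+06 m
v = sqrt(mu/r) = 7230.8502 m/s (worst-case radial velocity)
f = 27.77 GHz = 2.777e+10 Hz
fd = 2*f*v/c = 2*2.777e+10*7230.8502/3.0e+08
fd = 1.3386714e+06 Hz

1.3387e+06 Hz


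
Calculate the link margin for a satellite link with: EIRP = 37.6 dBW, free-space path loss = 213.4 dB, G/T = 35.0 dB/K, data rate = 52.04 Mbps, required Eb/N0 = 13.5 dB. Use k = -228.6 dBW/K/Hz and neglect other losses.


C/N0 = EIRP - FSPL + G/T - k = 37.6 - 213.4 + 35.0 - (-228.6)
C/N0 = 87.8000 dB-Hz
R_b = 52.04 Mbps = 5.204e+07 bps -> 10*log10(R_b) = 77.1634 dB-Hz
Eb/N0 = C/N0 - 10*log10(R_b) = 87.8000 - 77.1634 = 10.6366 dB
Margin = Eb/N0 - Eb/N0_req = 10.6366 - 13.5 = -2.8634 dB (negative margin: link does not close)

-2.8634 dB


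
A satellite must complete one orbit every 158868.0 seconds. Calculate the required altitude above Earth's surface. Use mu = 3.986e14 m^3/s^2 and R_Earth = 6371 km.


T = 158868.0 s
r = (mu*T^2/(4*pi^2))^(1/3) = (3.986e14 * 158868.0^2 / (4*pi^2))^(1/3)
r = 6.3399155e+07 m = 63399.1553 km
alt = r - R_E = 63399.1553 - 6371 = 57028.1553 km

57028.1553 km


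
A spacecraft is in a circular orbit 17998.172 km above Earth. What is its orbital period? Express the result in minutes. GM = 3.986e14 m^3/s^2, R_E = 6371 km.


r = 24369.1720 km = 2.4369172e+07 m
T = 2*pi*sqrt(r^3/mu) = 2*pi*sqrt(1.4471792e+22 / 3.986e14)
T = 37859.2827 s = 630.9880 min

630.9880 minutes


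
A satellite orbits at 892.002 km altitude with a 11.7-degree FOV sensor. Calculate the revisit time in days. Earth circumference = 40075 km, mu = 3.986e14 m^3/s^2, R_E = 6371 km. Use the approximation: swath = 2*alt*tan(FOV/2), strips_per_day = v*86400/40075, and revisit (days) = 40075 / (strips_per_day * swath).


swath = 2*892.002*tan(0.1021018) = 182.7856 km
v = sqrt(mu/r) = 7408.1636 m/s = 7.4082 km/s
strips/day = v*86400/40075 = 7.4082*86400/40075 = 15.9717
coverage/day = strips * swath = 15.9717 * 182.7856 = 2919.3936 km
revisit = 40075 / 2919.3936 = 13.7272 days

13.7272 days


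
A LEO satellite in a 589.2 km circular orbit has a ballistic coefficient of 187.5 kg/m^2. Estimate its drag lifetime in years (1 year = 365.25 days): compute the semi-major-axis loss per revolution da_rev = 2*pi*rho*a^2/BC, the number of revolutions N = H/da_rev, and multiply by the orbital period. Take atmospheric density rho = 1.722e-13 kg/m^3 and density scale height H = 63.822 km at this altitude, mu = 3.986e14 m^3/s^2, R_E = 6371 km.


a = R_E + alt = 6960.2000 km = 6.9602e+06 m
da_rev = 2*pi*rho*a^2/BC = 2*pi*1.722e-13*(6.9602e+06)^2/187.5 = 0.279547223 m per revolution
N = H/da_rev = 63822.0000 m / 0.279547223 m = 228304.8975 revolutions
P = 2*pi*sqrt(a^3/mu) = 5778.8816 s
lifetime = N*P = 228304.8975 * 5778.8816 = 1.319347e+09 s = 15270.2197 days
years = 15270.2197 / 365.25 = 41.8076 years

41.8076 years


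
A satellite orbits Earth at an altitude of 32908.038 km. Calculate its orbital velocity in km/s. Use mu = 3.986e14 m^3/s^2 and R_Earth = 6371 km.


r = R_E + alt = 6371.0 + 32908.038 = 39279.0380 km = 3.9279038e+07 m
v = sqrt(mu/r) = sqrt(3.986e14 / 3.9279038e+07) = 3185.5779 m/s = 3.1856 km/s

3.1856 km/s


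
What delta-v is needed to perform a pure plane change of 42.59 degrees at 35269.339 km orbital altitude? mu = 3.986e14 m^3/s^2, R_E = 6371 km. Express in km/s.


r = 41640.3390 km = 4.1640339e+07 m
V = sqrt(mu/r) = 3093.9374 m/s
di = 42.59 deg = 0.7433357 rad
dV = 2*V*sin(di/2) = 2*3093.9374*sin(0.3716679)
dV = 2247.2500 m/s = 2.2473 km/s

2.2473 km/s


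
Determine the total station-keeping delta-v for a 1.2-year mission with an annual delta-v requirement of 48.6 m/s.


dV = rate * years = 48.6 * 1.2
dV = 58.3200 m/s

58.3200 m/s


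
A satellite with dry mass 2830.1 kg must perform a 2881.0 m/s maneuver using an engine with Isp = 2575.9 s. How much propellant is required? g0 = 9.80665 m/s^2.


ve = Isp * g0 = 2575.9 * 9.80665 = 25260.949735 m/s
mass ratio = exp(dv/ve) = exp(2881.0/25260.949735) = 1.12080766
m_prop = m_dry * (mr - 1) = 2830.1 * (1.12080766 - 1)
m_prop = 341.8978 kg

341.8978 kg


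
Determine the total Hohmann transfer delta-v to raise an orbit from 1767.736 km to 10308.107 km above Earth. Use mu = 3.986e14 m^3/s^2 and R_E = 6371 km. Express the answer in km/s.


r1 = 8138.7360 km = 8.138736e+06 m
r2 = 16679.1070 km = 1.6679107e+07 m
dv1 = sqrt(mu/r1)*(sqrt(2*r2/(r1+r2)) - 1) = 1115.2629 m/s
dv2 = sqrt(mu/r2)*(1 - sqrt(2*r1/(r1+r2))) = 929.4998 m/s
total dv = |dv1| + |dv2| = 1115.2629 + 929.4998 = 2044.7627 m/s = 2.0448 km/s

2.0448 km/s


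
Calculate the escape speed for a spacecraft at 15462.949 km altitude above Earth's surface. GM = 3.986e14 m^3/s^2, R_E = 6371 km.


r = 6371.0 + 15462.949 = 21833.9490 km = 2.1833949e+07 m
v_esc = sqrt(2*mu/r) = sqrt(2*3.986e14 / 2.1833949e+07)
v_esc = 6042.5117 m/s = 6.0425 km/s

6.0425 km/s


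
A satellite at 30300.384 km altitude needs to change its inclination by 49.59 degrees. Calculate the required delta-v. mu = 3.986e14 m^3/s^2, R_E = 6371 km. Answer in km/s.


r = 36671.3840 km = 3.6671384e+07 m
V = sqrt(mu/r) = 3296.8941 m/s
di = 49.59 deg = 0.8655088 rad
dV = 2*V*sin(di/2) = 2*3296.8941*sin(0.4327544)
dV = 2765.2558 m/s = 2.7653 km/s

2.7653 km/s


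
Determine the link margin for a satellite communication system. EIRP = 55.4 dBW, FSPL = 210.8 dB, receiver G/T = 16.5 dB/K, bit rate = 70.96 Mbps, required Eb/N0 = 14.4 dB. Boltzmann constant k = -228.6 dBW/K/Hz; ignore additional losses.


C/N0 = EIRP - FSPL + G/T - k = 55.4 - 210.8 + 16.5 - (-228.6)
C/N0 = 89.7000 dB-Hz
R_b = 70.96 Mbps = 7.096e+07 bps -> 10*log10(R_b) = 78.5101 dB-Hz
Eb/N0 = C/N0 - 10*log10(R_b) = 89.7000 - 78.5101 = 11.1899 dB
Margin = Eb/N0 - Eb/N0_req = 11.1899 - 14.4 = -3.2101 dB (negative margin: link does not close)

-3.2101 dB


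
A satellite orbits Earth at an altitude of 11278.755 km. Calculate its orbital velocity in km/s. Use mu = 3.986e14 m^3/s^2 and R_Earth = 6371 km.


r = R_E + alt = 6371.0 + 11278.755 = 17649.7550 km = 1.7649755e+07 m
v = sqrt(mu/r) = sqrt(3.986e14 / 1.7649755e+07) = 4752.2503 m/s = 4.7523 km/s

4.7523 km/s


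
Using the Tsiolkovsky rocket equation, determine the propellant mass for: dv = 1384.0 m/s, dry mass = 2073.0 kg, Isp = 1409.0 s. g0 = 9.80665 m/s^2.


ve = Isp * g0 = 1409.0 * 9.80665 = 13817.569850 m/s
mass ratio = exp(dv/ve) = exp(1384.0/13817.569850) = 1.10535034
m_prop = m_dry * (mr - 1) = 2073.0 * (1.10535034 - 1)
m_prop = 218.3912 kg

218.3912 kg


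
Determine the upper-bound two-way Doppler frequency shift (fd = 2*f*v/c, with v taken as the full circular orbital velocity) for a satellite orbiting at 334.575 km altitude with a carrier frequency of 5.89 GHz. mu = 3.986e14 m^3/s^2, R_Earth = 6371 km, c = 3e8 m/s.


r = 6.705575e+06 m
v = sqrt(mu/r) = 7709.9336 m/s (worst-case radial velocity)
f = 5.89 GHz = 5.89e+09 Hz
fd = 2*f*v/c = 2*5.89e+09*7709.9336/3.0e+08
fd = 302743.3907 Hz

302743.3907 Hz


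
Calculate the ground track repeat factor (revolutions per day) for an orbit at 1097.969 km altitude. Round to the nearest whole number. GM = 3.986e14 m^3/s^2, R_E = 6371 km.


r = 7.468969e+06 m
T = 2*pi*sqrt(r^3/mu) = 6423.9508 s = 107.0658 min
revs/day = 1440 / 107.0658 = 13.4497
Rounded: 13 revolutions per day

13 revolutions per day


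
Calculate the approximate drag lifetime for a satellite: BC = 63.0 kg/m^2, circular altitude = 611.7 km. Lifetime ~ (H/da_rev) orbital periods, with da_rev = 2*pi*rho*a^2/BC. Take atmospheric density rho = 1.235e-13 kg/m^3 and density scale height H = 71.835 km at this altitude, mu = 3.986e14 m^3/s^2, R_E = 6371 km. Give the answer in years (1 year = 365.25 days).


a = R_E + alt = 6982.7000 km = 6.9827e+06 m
da_rev = 2*pi*rho*a^2/BC = 2*pi*1.235e-13*(6.9827e+06)^2/63.0 = 0.600555355 m per revolution
N = H/da_rev = 71835.0000 m / 0.600555355 m = 119614.2860 revolutions
P = 2*pi*sqrt(a^3/mu) = 5806.9261 s
lifetime = N*P = 119614.2860 * 5806.9261 = 6.9459132e+08 s = 8039.2513 days
years = 8039.2513 / 365.25 = 22.0103 years

22.0103 years


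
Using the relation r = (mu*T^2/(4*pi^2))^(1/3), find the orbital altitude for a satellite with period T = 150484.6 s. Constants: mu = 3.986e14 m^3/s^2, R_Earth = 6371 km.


T = 150484.6 s
r = (mu*T^2/(4*pi^2))^(1/3) = (3.986e14 * 150484.6^2 / (4*pi^2))^(1/3)
r = 6.1148699e+07 m = 61148.6995 km
alt = r - R_E = 61148.6995 - 6371 = 54777.6995 km

54777.6995 km
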